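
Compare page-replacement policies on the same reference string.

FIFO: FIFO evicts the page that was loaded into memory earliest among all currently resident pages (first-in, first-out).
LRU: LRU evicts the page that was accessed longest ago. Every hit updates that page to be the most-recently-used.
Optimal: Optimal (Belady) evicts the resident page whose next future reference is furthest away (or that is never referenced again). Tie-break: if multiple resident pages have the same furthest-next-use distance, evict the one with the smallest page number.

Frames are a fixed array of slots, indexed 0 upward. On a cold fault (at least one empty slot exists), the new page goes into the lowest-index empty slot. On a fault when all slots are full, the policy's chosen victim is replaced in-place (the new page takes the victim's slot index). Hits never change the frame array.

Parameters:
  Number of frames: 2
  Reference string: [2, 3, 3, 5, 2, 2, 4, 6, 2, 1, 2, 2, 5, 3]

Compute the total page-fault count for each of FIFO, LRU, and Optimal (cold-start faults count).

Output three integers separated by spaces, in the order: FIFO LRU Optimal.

--- FIFO ---
  step 0: ref 2 -> FAULT, frames=[2,-] (faults so far: 1)
  step 1: ref 3 -> FAULT, frames=[2,3] (faults so far: 2)
  step 2: ref 3 -> HIT, frames=[2,3] (faults so far: 2)
  step 3: ref 5 -> FAULT, evict 2, frames=[5,3] (faults so far: 3)
  step 4: ref 2 -> FAULT, evict 3, frames=[5,2] (faults so far: 4)
  step 5: ref 2 -> HIT, frames=[5,2] (faults so far: 4)
  step 6: ref 4 -> FAULT, evict 5, frames=[4,2] (faults so far: 5)
  step 7: ref 6 -> FAULT, evict 2, frames=[4,6] (faults so far: 6)
  step 8: ref 2 -> FAULT, evict 4, frames=[2,6] (faults so far: 7)
  step 9: ref 1 -> FAULT, evict 6, frames=[2,1] (faults so far: 8)
  step 10: ref 2 -> HIT, frames=[2,1] (faults so far: 8)
  step 11: ref 2 -> HIT, frames=[2,1] (faults so far: 8)
  step 12: ref 5 -> FAULT, evict 2, frames=[5,1] (faults so far: 9)
  step 13: ref 3 -> FAULT, evict 1, frames=[5,3] (faults so far: 10)
  FIFO total faults: 10
--- LRU ---
  step 0: ref 2 -> FAULT, frames=[2,-] (faults so far: 1)
  step 1: ref 3 -> FAULT, frames=[2,3] (faults so far: 2)
  step 2: ref 3 -> HIT, frames=[2,3] (faults so far: 2)
  step 3: ref 5 -> FAULT, evict 2, frames=[5,3] (faults so far: 3)
  step 4: ref 2 -> FAULT, evict 3, frames=[5,2] (faults so far: 4)
  step 5: ref 2 -> HIT, frames=[5,2] (faults so far: 4)
  step 6: ref 4 -> FAULT, evict 5, frames=[4,2] (faults so far: 5)
  step 7: ref 6 -> FAULT, evict 2, frames=[4,6] (faults so far: 6)
  step 8: ref 2 -> FAULT, evict 4, frames=[2,6] (faults so far: 7)
  step 9: ref 1 -> FAULT, evict 6, frames=[2,1] (faults so far: 8)
  step 10: ref 2 -> HIT, frames=[2,1] (faults so far: 8)
  step 11: ref 2 -> HIT, frames=[2,1] (faults so far: 8)
  step 12: ref 5 -> FAULT, evict 1, frames=[2,5] (faults so far: 9)
  step 13: ref 3 -> FAULT, evict 2, frames=[3,5] (faults so far: 10)
  LRU total faults: 10
--- Optimal ---
  step 0: ref 2 -> FAULT, frames=[2,-] (faults so far: 1)
  step 1: ref 3 -> FAULT, frames=[2,3] (faults so far: 2)
  step 2: ref 3 -> HIT, frames=[2,3] (faults so far: 2)
  step 3: ref 5 -> FAULT, evict 3, frames=[2,5] (faults so far: 3)
  step 4: ref 2 -> HIT, frames=[2,5] (faults so far: 3)
  step 5: ref 2 -> HIT, frames=[2,5] (faults so far: 3)
  step 6: ref 4 -> FAULT, evict 5, frames=[2,4] (faults so far: 4)
  step 7: ref 6 -> FAULT, evict 4, frames=[2,6] (faults so far: 5)
  step 8: ref 2 -> HIT, frames=[2,6] (faults so far: 5)
  step 9: ref 1 -> FAULT, evict 6, frames=[2,1] (faults so far: 6)
  step 10: ref 2 -> HIT, frames=[2,1] (faults so far: 6)
  step 11: ref 2 -> HIT, frames=[2,1] (faults so far: 6)
  step 12: ref 5 -> FAULT, evict 1, frames=[2,5] (faults so far: 7)
  step 13: ref 3 -> FAULT, evict 2, frames=[3,5] (faults so far: 8)
  Optimal total faults: 8

Answer: 10 10 8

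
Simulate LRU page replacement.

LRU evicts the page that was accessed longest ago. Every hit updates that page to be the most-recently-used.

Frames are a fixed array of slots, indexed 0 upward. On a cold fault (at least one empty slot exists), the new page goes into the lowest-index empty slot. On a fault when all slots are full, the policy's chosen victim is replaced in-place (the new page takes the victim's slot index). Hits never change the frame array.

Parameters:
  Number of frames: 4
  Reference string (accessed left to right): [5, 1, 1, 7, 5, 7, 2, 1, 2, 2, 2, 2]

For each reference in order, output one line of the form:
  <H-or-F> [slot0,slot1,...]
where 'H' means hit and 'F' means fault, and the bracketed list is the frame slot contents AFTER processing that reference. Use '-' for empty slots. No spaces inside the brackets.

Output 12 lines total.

F [5,-,-,-]
F [5,1,-,-]
H [5,1,-,-]
F [5,1,7,-]
H [5,1,7,-]
H [5,1,7,-]
F [5,1,7,2]
H [5,1,7,2]
H [5,1,7,2]
H [5,1,7,2]
H [5,1,7,2]
H [5,1,7,2]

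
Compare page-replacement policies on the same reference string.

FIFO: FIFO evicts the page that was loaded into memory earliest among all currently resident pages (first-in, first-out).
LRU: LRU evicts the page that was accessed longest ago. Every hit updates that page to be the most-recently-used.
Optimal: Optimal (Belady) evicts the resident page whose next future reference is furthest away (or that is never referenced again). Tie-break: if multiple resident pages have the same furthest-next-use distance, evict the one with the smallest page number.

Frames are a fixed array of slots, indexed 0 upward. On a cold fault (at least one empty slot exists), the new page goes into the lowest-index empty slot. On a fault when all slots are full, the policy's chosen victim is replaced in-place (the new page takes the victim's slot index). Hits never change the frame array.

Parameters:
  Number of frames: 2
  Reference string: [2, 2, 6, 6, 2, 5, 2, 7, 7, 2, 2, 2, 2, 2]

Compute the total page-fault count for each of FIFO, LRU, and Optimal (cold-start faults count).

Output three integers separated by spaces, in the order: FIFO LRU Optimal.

--- FIFO ---
  step 0: ref 2 -> FAULT, frames=[2,-] (faults so far: 1)
  step 1: ref 2 -> HIT, frames=[2,-] (faults so far: 1)
  step 2: ref 6 -> FAULT, frames=[2,6] (faults so far: 2)
  step 3: ref 6 -> HIT, frames=[2,6] (faults so far: 2)
  step 4: ref 2 -> HIT, frames=[2,6] (faults so far: 2)
  step 5: ref 5 -> FAULT, evict 2, frames=[5,6] (faults so far: 3)
  step 6: ref 2 -> FAULT, evict 6, frames=[5,2] (faults so far: 4)
  step 7: ref 7 -> FAULT, evict 5, frames=[7,2] (faults so far: 5)
  step 8: ref 7 -> HIT, frames=[7,2] (faults so far: 5)
  step 9: ref 2 -> HIT, frames=[7,2] (faults so far: 5)
  step 10: ref 2 -> HIT, frames=[7,2] (faults so far: 5)
  step 11: ref 2 -> HIT, frames=[7,2] (faults so far: 5)
  step 12: ref 2 -> HIT, frames=[7,2] (faults so far: 5)
  step 13: ref 2 -> HIT, frames=[7,2] (faults so far: 5)
  FIFO total faults: 5
--- LRU ---
  step 0: ref 2 -> FAULT, frames=[2,-] (faults so far: 1)
  step 1: ref 2 -> HIT, frames=[2,-] (faults so far: 1)
  step 2: ref 6 -> FAULT, frames=[2,6] (faults so far: 2)
  step 3: ref 6 -> HIT, frames=[2,6] (faults so far: 2)
  step 4: ref 2 -> HIT, frames=[2,6] (faults so far: 2)
  step 5: ref 5 -> FAULT, evict 6, frames=[2,5] (faults so far: 3)
  step 6: ref 2 -> HIT, frames=[2,5] (faults so far: 3)
  step 7: ref 7 -> FAULT, evict 5, frames=[2,7] (faults so far: 4)
  step 8: ref 7 -> HIT, frames=[2,7] (faults so far: 4)
  step 9: ref 2 -> HIT, frames=[2,7] (faults so far: 4)
  step 10: ref 2 -> HIT, frames=[2,7] (faults so far: 4)
  step 11: ref 2 -> HIT, frames=[2,7] (faults so far: 4)
  step 12: ref 2 -> HIT, frames=[2,7] (faults so far: 4)
  step 13: ref 2 -> HIT, frames=[2,7] (faults so far: 4)
  LRU total faults: 4
--- Optimal ---
  step 0: ref 2 -> FAULT, frames=[2,-] (faults so far: 1)
  step 1: ref 2 -> HIT, frames=[2,-] (faults so far: 1)
  step 2: ref 6 -> FAULT, frames=[2,6] (faults so far: 2)
  step 3: ref 6 -> HIT, frames=[2,6] (faults so far: 2)
  step 4: ref 2 -> HIT, frames=[2,6] (faults so far: 2)
  step 5: ref 5 -> FAULT, evict 6, frames=[2,5] (faults so far: 3)
  step 6: ref 2 -> HIT, frames=[2,5] (faults so far: 3)
  step 7: ref 7 -> FAULT, evict 5, frames=[2,7] (faults so far: 4)
  step 8: ref 7 -> HIT, frames=[2,7] (faults so far: 4)
  step 9: ref 2 -> HIT, frames=[2,7] (faults so far: 4)
  step 10: ref 2 -> HIT, frames=[2,7] (faults so far: 4)
  step 11: ref 2 -> HIT, frames=[2,7] (faults so far: 4)
  step 12: ref 2 -> HIT, frames=[2,7] (faults so far: 4)
  step 13: ref 2 -> HIT, frames=[2,7] (faults so far: 4)
  Optimal total faults: 4

Answer: 5 4 4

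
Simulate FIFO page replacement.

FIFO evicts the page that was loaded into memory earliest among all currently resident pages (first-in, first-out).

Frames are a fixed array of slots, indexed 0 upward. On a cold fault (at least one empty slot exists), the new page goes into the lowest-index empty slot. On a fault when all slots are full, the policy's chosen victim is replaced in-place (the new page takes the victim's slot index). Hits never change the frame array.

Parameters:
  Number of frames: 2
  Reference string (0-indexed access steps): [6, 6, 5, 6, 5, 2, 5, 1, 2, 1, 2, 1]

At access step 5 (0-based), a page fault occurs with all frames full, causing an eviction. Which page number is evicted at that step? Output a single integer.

Answer: 6

Derivation:
Step 0: ref 6 -> FAULT, frames=[6,-]
Step 1: ref 6 -> HIT, frames=[6,-]
Step 2: ref 5 -> FAULT, frames=[6,5]
Step 3: ref 6 -> HIT, frames=[6,5]
Step 4: ref 5 -> HIT, frames=[6,5]
Step 5: ref 2 -> FAULT, evict 6, frames=[2,5]
At step 5: evicted page 6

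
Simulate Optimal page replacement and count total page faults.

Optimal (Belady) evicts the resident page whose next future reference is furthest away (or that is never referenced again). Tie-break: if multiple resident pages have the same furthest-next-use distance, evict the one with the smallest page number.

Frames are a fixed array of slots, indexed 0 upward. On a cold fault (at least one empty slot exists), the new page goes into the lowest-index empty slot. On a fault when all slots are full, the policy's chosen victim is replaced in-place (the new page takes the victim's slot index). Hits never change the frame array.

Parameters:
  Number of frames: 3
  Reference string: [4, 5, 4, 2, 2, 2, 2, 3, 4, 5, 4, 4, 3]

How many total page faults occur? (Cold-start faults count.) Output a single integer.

Answer: 4

Derivation:
Step 0: ref 4 → FAULT, frames=[4,-,-]
Step 1: ref 5 → FAULT, frames=[4,5,-]
Step 2: ref 4 → HIT, frames=[4,5,-]
Step 3: ref 2 → FAULT, frames=[4,5,2]
Step 4: ref 2 → HIT, frames=[4,5,2]
Step 5: ref 2 → HIT, frames=[4,5,2]
Step 6: ref 2 → HIT, frames=[4,5,2]
Step 7: ref 3 → FAULT (evict 2), frames=[4,5,3]
Step 8: ref 4 → HIT, frames=[4,5,3]
Step 9: ref 5 → HIT, frames=[4,5,3]
Step 10: ref 4 → HIT, frames=[4,5,3]
Step 11: ref 4 → HIT, frames=[4,5,3]
Step 12: ref 3 → HIT, frames=[4,5,3]
Total faults: 4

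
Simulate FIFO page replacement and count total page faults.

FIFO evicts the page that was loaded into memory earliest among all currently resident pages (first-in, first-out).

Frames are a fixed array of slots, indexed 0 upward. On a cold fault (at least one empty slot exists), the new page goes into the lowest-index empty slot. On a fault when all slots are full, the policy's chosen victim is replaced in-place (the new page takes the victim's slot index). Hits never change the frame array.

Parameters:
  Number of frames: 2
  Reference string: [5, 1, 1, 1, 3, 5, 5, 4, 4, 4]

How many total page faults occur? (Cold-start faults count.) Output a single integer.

Step 0: ref 5 → FAULT, frames=[5,-]
Step 1: ref 1 → FAULT, frames=[5,1]
Step 2: ref 1 → HIT, frames=[5,1]
Step 3: ref 1 → HIT, frames=[5,1]
Step 4: ref 3 → FAULT (evict 5), frames=[3,1]
Step 5: ref 5 → FAULT (evict 1), frames=[3,5]
Step 6: ref 5 → HIT, frames=[3,5]
Step 7: ref 4 → FAULT (evict 3), frames=[4,5]
Step 8: ref 4 → HIT, frames=[4,5]
Step 9: ref 4 → HIT, frames=[4,5]
Total faults: 5

Answer: 5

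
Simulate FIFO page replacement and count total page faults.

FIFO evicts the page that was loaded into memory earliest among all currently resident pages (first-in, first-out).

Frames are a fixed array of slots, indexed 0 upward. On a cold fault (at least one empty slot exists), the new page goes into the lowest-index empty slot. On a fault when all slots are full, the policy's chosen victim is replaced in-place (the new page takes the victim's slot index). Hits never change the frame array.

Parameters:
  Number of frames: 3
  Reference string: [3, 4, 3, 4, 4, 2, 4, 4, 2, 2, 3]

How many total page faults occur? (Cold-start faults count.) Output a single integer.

Answer: 3

Derivation:
Step 0: ref 3 → FAULT, frames=[3,-,-]
Step 1: ref 4 → FAULT, frames=[3,4,-]
Step 2: ref 3 → HIT, frames=[3,4,-]
Step 3: ref 4 → HIT, frames=[3,4,-]
Step 4: ref 4 → HIT, frames=[3,4,-]
Step 5: ref 2 → FAULT, frames=[3,4,2]
Step 6: ref 4 → HIT, frames=[3,4,2]
Step 7: ref 4 → HIT, frames=[3,4,2]
Step 8: ref 2 → HIT, frames=[3,4,2]
Step 9: ref 2 → HIT, frames=[3,4,2]
Step 10: ref 3 → HIT, frames=[3,4,2]
Total faults: 3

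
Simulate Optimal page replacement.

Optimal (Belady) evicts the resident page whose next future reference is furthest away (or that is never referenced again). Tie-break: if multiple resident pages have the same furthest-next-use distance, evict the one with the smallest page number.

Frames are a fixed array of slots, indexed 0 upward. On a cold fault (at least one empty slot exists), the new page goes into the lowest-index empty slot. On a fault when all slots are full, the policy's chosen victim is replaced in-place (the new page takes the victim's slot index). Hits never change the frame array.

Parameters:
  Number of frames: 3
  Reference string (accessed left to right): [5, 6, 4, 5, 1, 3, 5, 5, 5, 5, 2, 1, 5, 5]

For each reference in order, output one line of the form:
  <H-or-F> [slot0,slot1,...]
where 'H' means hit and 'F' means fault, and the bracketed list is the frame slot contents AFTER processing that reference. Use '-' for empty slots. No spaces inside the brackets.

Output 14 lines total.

F [5,-,-]
F [5,6,-]
F [5,6,4]
H [5,6,4]
F [5,6,1]
F [5,3,1]
H [5,3,1]
H [5,3,1]
H [5,3,1]
H [5,3,1]
F [5,2,1]
H [5,2,1]
H [5,2,1]
H [5,2,1]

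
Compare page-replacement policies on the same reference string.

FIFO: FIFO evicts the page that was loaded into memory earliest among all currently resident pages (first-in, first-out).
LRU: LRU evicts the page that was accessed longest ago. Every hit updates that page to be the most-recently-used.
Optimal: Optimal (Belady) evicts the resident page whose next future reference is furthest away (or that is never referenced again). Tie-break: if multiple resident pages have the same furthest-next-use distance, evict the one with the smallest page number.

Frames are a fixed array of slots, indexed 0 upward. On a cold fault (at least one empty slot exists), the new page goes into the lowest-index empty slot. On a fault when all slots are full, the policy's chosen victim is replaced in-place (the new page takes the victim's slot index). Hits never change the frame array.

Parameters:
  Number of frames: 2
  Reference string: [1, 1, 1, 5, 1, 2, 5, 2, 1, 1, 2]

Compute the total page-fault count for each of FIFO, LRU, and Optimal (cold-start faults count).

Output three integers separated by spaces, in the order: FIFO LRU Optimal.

Answer: 4 5 4

Derivation:
--- FIFO ---
  step 0: ref 1 -> FAULT, frames=[1,-] (faults so far: 1)
  step 1: ref 1 -> HIT, frames=[1,-] (faults so far: 1)
  step 2: ref 1 -> HIT, frames=[1,-] (faults so far: 1)
  step 3: ref 5 -> FAULT, frames=[1,5] (faults so far: 2)
  step 4: ref 1 -> HIT, frames=[1,5] (faults so far: 2)
  step 5: ref 2 -> FAULT, evict 1, frames=[2,5] (faults so far: 3)
  step 6: ref 5 -> HIT, frames=[2,5] (faults so far: 3)
  step 7: ref 2 -> HIT, frames=[2,5] (faults so far: 3)
  step 8: ref 1 -> FAULT, evict 5, frames=[2,1] (faults so far: 4)
  step 9: ref 1 -> HIT, frames=[2,1] (faults so far: 4)
  step 10: ref 2 -> HIT, frames=[2,1] (faults so far: 4)
  FIFO total faults: 4
--- LRU ---
  step 0: ref 1 -> FAULT, frames=[1,-] (faults so far: 1)
  step 1: ref 1 -> HIT, frames=[1,-] (faults so far: 1)
  step 2: ref 1 -> HIT, frames=[1,-] (faults so far: 1)
  step 3: ref 5 -> FAULT, frames=[1,5] (faults so far: 2)
  step 4: ref 1 -> HIT, frames=[1,5] (faults so far: 2)
  step 5: ref 2 -> FAULT, evict 5, frames=[1,2] (faults so far: 3)
  step 6: ref 5 -> FAULT, evict 1, frames=[5,2] (faults so far: 4)
  step 7: ref 2 -> HIT, frames=[5,2] (faults so far: 4)
  step 8: ref 1 -> FAULT, evict 5, frames=[1,2] (faults so far: 5)
  step 9: ref 1 -> HIT, frames=[1,2] (faults so far: 5)
  step 10: ref 2 -> HIT, frames=[1,2] (faults so far: 5)
  LRU total faults: 5
--- Optimal ---
  step 0: ref 1 -> FAULT, frames=[1,-] (faults so far: 1)
  step 1: ref 1 -> HIT, frames=[1,-] (faults so far: 1)
  step 2: ref 1 -> HIT, frames=[1,-] (faults so far: 1)
  step 3: ref 5 -> FAULT, frames=[1,5] (faults so far: 2)
  step 4: ref 1 -> HIT, frames=[1,5] (faults so far: 2)
  step 5: ref 2 -> FAULT, evict 1, frames=[2,5] (faults so far: 3)
  step 6: ref 5 -> HIT, frames=[2,5] (faults so far: 3)
  step 7: ref 2 -> HIT, frames=[2,5] (faults so far: 3)
  step 8: ref 1 -> FAULT, evict 5, frames=[2,1] (faults so far: 4)
  step 9: ref 1 -> HIT, frames=[2,1] (faults so far: 4)
  step 10: ref 2 -> HIT, frames=[2,1] (faults so far: 4)
  Optimal total faults: 4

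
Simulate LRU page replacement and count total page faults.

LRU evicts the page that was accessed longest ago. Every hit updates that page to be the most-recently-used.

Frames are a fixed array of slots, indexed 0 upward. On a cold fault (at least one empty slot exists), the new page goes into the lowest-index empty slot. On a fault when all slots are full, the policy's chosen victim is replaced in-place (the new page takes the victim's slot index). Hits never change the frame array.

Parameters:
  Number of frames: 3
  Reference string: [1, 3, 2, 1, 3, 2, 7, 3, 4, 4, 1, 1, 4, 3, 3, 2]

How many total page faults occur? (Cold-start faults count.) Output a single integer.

Step 0: ref 1 → FAULT, frames=[1,-,-]
Step 1: ref 3 → FAULT, frames=[1,3,-]
Step 2: ref 2 → FAULT, frames=[1,3,2]
Step 3: ref 1 → HIT, frames=[1,3,2]
Step 4: ref 3 → HIT, frames=[1,3,2]
Step 5: ref 2 → HIT, frames=[1,3,2]
Step 6: ref 7 → FAULT (evict 1), frames=[7,3,2]
Step 7: ref 3 → HIT, frames=[7,3,2]
Step 8: ref 4 → FAULT (evict 2), frames=[7,3,4]
Step 9: ref 4 → HIT, frames=[7,3,4]
Step 10: ref 1 → FAULT (evict 7), frames=[1,3,4]
Step 11: ref 1 → HIT, frames=[1,3,4]
Step 12: ref 4 → HIT, frames=[1,3,4]
Step 13: ref 3 → HIT, frames=[1,3,4]
Step 14: ref 3 → HIT, frames=[1,3,4]
Step 15: ref 2 → FAULT (evict 1), frames=[2,3,4]
Total faults: 7

Answer: 7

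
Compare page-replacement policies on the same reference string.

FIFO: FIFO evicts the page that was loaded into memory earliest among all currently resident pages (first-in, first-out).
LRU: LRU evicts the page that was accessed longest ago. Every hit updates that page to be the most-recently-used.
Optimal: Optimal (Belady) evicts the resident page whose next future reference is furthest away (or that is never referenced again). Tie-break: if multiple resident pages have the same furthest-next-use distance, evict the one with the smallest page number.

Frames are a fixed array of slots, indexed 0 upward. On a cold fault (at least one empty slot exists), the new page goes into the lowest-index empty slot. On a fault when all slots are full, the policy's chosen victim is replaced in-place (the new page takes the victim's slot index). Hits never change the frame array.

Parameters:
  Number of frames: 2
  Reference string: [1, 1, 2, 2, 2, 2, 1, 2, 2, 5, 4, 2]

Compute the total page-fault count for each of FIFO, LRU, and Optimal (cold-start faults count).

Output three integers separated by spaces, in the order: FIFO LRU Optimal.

Answer: 5 5 4

Derivation:
--- FIFO ---
  step 0: ref 1 -> FAULT, frames=[1,-] (faults so far: 1)
  step 1: ref 1 -> HIT, frames=[1,-] (faults so far: 1)
  step 2: ref 2 -> FAULT, frames=[1,2] (faults so far: 2)
  step 3: ref 2 -> HIT, frames=[1,2] (faults so far: 2)
  step 4: ref 2 -> HIT, frames=[1,2] (faults so far: 2)
  step 5: ref 2 -> HIT, frames=[1,2] (faults so far: 2)
  step 6: ref 1 -> HIT, frames=[1,2] (faults so far: 2)
  step 7: ref 2 -> HIT, frames=[1,2] (faults so far: 2)
  step 8: ref 2 -> HIT, frames=[1,2] (faults so far: 2)
  step 9: ref 5 -> FAULT, evict 1, frames=[5,2] (faults so far: 3)
  step 10: ref 4 -> FAULT, evict 2, frames=[5,4] (faults so far: 4)
  step 11: ref 2 -> FAULT, evict 5, frames=[2,4] (faults so far: 5)
  FIFO total faults: 5
--- LRU ---
  step 0: ref 1 -> FAULT, frames=[1,-] (faults so far: 1)
  step 1: ref 1 -> HIT, frames=[1,-] (faults so far: 1)
  step 2: ref 2 -> FAULT, frames=[1,2] (faults so far: 2)
  step 3: ref 2 -> HIT, frames=[1,2] (faults so far: 2)
  step 4: ref 2 -> HIT, frames=[1,2] (faults so far: 2)
  step 5: ref 2 -> HIT, frames=[1,2] (faults so far: 2)
  step 6: ref 1 -> HIT, frames=[1,2] (faults so far: 2)
  step 7: ref 2 -> HIT, frames=[1,2] (faults so far: 2)
  step 8: ref 2 -> HIT, frames=[1,2] (faults so far: 2)
  step 9: ref 5 -> FAULT, evict 1, frames=[5,2] (faults so far: 3)
  step 10: ref 4 -> FAULT, evict 2, frames=[5,4] (faults so far: 4)
  step 11: ref 2 -> FAULT, evict 5, frames=[2,4] (faults so far: 5)
  LRU total faults: 5
--- Optimal ---
  step 0: ref 1 -> FAULT, frames=[1,-] (faults so far: 1)
  step 1: ref 1 -> HIT, frames=[1,-] (faults so far: 1)
  step 2: ref 2 -> FAULT, frames=[1,2] (faults so far: 2)
  step 3: ref 2 -> HIT, frames=[1,2] (faults so far: 2)
  step 4: ref 2 -> HIT, frames=[1,2] (faults so far: 2)
  step 5: ref 2 -> HIT, frames=[1,2] (faults so far: 2)
  step 6: ref 1 -> HIT, frames=[1,2] (faults so far: 2)
  step 7: ref 2 -> HIT, frames=[1,2] (faults so far: 2)
  step 8: ref 2 -> HIT, frames=[1,2] (faults so far: 2)
  step 9: ref 5 -> FAULT, evict 1, frames=[5,2] (faults so far: 3)
  step 10: ref 4 -> FAULT, evict 5, frames=[4,2] (faults so far: 4)
  step 11: ref 2 -> HIT, frames=[4,2] (faults so far: 4)
  Optimal total faults: 4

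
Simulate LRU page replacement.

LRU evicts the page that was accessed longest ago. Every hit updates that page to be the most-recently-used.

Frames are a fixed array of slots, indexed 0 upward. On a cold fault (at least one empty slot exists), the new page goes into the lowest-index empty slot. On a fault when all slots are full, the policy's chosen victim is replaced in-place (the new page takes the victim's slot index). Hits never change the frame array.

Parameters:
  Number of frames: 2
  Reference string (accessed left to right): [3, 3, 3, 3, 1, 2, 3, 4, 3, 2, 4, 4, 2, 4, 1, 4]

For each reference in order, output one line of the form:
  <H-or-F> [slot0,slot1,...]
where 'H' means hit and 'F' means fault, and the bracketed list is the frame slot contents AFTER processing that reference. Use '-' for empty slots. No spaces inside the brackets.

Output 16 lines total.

F [3,-]
H [3,-]
H [3,-]
H [3,-]
F [3,1]
F [2,1]
F [2,3]
F [4,3]
H [4,3]
F [2,3]
F [2,4]
H [2,4]
H [2,4]
H [2,4]
F [1,4]
H [1,4]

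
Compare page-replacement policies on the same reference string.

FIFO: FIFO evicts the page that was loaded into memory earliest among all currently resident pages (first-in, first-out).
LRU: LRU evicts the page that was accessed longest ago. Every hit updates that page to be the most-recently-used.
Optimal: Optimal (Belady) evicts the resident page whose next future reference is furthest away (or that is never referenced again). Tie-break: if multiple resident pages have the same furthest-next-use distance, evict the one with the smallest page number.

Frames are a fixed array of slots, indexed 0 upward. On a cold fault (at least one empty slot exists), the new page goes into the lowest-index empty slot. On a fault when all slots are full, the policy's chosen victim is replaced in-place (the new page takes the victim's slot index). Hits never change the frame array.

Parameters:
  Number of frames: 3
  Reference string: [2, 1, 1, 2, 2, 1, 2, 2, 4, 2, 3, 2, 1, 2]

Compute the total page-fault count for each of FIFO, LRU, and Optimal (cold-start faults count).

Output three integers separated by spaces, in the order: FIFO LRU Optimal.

--- FIFO ---
  step 0: ref 2 -> FAULT, frames=[2,-,-] (faults so far: 1)
  step 1: ref 1 -> FAULT, frames=[2,1,-] (faults so far: 2)
  step 2: ref 1 -> HIT, frames=[2,1,-] (faults so far: 2)
  step 3: ref 2 -> HIT, frames=[2,1,-] (faults so far: 2)
  step 4: ref 2 -> HIT, frames=[2,1,-] (faults so far: 2)
  step 5: ref 1 -> HIT, frames=[2,1,-] (faults so far: 2)
  step 6: ref 2 -> HIT, frames=[2,1,-] (faults so far: 2)
  step 7: ref 2 -> HIT, frames=[2,1,-] (faults so far: 2)
  step 8: ref 4 -> FAULT, frames=[2,1,4] (faults so far: 3)
  step 9: ref 2 -> HIT, frames=[2,1,4] (faults so far: 3)
  step 10: ref 3 -> FAULT, evict 2, frames=[3,1,4] (faults so far: 4)
  step 11: ref 2 -> FAULT, evict 1, frames=[3,2,4] (faults so far: 5)
  step 12: ref 1 -> FAULT, evict 4, frames=[3,2,1] (faults so far: 6)
  step 13: ref 2 -> HIT, frames=[3,2,1] (faults so far: 6)
  FIFO total faults: 6
--- LRU ---
  step 0: ref 2 -> FAULT, frames=[2,-,-] (faults so far: 1)
  step 1: ref 1 -> FAULT, frames=[2,1,-] (faults so far: 2)
  step 2: ref 1 -> HIT, frames=[2,1,-] (faults so far: 2)
  step 3: ref 2 -> HIT, frames=[2,1,-] (faults so far: 2)
  step 4: ref 2 -> HIT, frames=[2,1,-] (faults so far: 2)
  step 5: ref 1 -> HIT, frames=[2,1,-] (faults so far: 2)
  step 6: ref 2 -> HIT, frames=[2,1,-] (faults so far: 2)
  step 7: ref 2 -> HIT, frames=[2,1,-] (faults so far: 2)
  step 8: ref 4 -> FAULT, frames=[2,1,4] (faults so far: 3)
  step 9: ref 2 -> HIT, frames=[2,1,4] (faults so far: 3)
  step 10: ref 3 -> FAULT, evict 1, frames=[2,3,4] (faults so far: 4)
  step 11: ref 2 -> HIT, frames=[2,3,4] (faults so far: 4)
  step 12: ref 1 -> FAULT, evict 4, frames=[2,3,1] (faults so far: 5)
  step 13: ref 2 -> HIT, frames=[2,3,1] (faults so far: 5)
  LRU total faults: 5
--- Optimal ---
  step 0: ref 2 -> FAULT, frames=[2,-,-] (faults so far: 1)
  step 1: ref 1 -> FAULT, frames=[2,1,-] (faults so far: 2)
  step 2: ref 1 -> HIT, frames=[2,1,-] (faults so far: 2)
  step 3: ref 2 -> HIT, frames=[2,1,-] (faults so far: 2)
  step 4: ref 2 -> HIT, frames=[2,1,-] (faults so far: 2)
  step 5: ref 1 -> HIT, frames=[2,1,-] (faults so far: 2)
  step 6: ref 2 -> HIT, frames=[2,1,-] (faults so far: 2)
  step 7: ref 2 -> HIT, frames=[2,1,-] (faults so far: 2)
  step 8: ref 4 -> FAULT, frames=[2,1,4] (faults so far: 3)
  step 9: ref 2 -> HIT, frames=[2,1,4] (faults so far: 3)
  step 10: ref 3 -> FAULT, evict 4, frames=[2,1,3] (faults so far: 4)
  step 11: ref 2 -> HIT, frames=[2,1,3] (faults so far: 4)
  step 12: ref 1 -> HIT, frames=[2,1,3] (faults so far: 4)
  step 13: ref 2 -> HIT, frames=[2,1,3] (faults so far: 4)
  Optimal total faults: 4

Answer: 6 5 4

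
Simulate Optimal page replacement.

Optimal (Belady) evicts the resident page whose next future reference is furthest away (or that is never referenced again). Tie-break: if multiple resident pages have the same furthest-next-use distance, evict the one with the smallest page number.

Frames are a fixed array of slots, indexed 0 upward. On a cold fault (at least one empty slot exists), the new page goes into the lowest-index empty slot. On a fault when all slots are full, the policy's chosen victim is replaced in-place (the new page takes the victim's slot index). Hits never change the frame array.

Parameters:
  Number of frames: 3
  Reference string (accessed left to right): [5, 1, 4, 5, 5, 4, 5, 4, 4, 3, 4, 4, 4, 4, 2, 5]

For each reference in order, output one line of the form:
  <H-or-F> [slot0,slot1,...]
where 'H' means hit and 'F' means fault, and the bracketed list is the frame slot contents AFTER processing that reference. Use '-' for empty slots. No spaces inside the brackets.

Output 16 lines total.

F [5,-,-]
F [5,1,-]
F [5,1,4]
H [5,1,4]
H [5,1,4]
H [5,1,4]
H [5,1,4]
H [5,1,4]
H [5,1,4]
F [5,3,4]
H [5,3,4]
H [5,3,4]
H [5,3,4]
H [5,3,4]
F [5,2,4]
H [5,2,4]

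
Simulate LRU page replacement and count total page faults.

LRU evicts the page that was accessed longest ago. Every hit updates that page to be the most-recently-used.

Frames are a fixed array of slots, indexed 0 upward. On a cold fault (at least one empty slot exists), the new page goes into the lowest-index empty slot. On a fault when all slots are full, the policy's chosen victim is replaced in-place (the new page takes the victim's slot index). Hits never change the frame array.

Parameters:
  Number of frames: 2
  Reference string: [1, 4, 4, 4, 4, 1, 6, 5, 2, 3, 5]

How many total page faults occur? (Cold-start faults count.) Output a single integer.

Answer: 7

Derivation:
Step 0: ref 1 → FAULT, frames=[1,-]
Step 1: ref 4 → FAULT, frames=[1,4]
Step 2: ref 4 → HIT, frames=[1,4]
Step 3: ref 4 → HIT, frames=[1,4]
Step 4: ref 4 → HIT, frames=[1,4]
Step 5: ref 1 → HIT, frames=[1,4]
Step 6: ref 6 → FAULT (evict 4), frames=[1,6]
Step 7: ref 5 → FAULT (evict 1), frames=[5,6]
Step 8: ref 2 → FAULT (evict 6), frames=[5,2]
Step 9: ref 3 → FAULT (evict 5), frames=[3,2]
Step 10: ref 5 → FAULT (evict 2), frames=[3,5]
Total faults: 7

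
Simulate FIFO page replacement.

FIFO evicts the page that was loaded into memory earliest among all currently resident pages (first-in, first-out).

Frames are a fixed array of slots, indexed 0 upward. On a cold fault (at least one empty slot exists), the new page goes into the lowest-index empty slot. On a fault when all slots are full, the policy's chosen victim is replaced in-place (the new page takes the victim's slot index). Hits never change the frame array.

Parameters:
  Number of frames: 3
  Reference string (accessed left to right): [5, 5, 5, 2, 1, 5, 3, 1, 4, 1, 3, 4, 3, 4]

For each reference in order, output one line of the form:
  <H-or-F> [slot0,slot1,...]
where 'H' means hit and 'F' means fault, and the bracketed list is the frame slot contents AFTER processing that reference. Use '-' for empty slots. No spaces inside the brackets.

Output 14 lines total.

F [5,-,-]
H [5,-,-]
H [5,-,-]
F [5,2,-]
F [5,2,1]
H [5,2,1]
F [3,2,1]
H [3,2,1]
F [3,4,1]
H [3,4,1]
H [3,4,1]
H [3,4,1]
H [3,4,1]
H [3,4,1]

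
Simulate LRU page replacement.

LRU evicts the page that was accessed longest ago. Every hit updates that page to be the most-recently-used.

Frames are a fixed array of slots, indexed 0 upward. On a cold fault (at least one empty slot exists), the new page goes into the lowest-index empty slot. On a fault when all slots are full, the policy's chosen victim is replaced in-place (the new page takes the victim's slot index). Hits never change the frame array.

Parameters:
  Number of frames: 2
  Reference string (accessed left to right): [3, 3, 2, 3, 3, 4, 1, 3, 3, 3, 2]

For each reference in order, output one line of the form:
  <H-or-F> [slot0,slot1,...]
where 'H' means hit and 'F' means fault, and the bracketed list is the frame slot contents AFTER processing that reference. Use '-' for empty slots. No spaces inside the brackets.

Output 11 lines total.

F [3,-]
H [3,-]
F [3,2]
H [3,2]
H [3,2]
F [3,4]
F [1,4]
F [1,3]
H [1,3]
H [1,3]
F [2,3]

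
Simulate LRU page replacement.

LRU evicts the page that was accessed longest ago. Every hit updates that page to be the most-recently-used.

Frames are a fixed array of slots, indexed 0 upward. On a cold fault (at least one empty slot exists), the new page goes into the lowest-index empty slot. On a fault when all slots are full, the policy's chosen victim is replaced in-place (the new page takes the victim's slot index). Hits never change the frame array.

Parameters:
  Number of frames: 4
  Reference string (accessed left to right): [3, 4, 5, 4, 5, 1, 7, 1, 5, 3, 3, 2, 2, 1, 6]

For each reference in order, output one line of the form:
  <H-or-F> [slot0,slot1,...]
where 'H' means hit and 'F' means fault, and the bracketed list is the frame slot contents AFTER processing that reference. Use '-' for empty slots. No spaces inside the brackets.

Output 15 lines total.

F [3,-,-,-]
F [3,4,-,-]
F [3,4,5,-]
H [3,4,5,-]
H [3,4,5,-]
F [3,4,5,1]
F [7,4,5,1]
H [7,4,5,1]
H [7,4,5,1]
F [7,3,5,1]
H [7,3,5,1]
F [2,3,5,1]
H [2,3,5,1]
H [2,3,5,1]
F [2,3,6,1]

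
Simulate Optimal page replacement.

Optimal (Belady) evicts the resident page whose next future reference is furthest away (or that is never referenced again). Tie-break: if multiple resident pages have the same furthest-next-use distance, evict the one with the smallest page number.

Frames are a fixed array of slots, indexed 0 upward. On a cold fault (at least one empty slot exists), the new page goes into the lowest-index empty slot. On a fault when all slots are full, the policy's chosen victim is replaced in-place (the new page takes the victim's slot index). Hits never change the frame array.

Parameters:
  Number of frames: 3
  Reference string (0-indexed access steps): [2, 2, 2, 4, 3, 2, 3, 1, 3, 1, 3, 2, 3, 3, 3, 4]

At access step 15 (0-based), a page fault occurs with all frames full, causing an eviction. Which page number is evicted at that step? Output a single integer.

Answer: 1

Derivation:
Step 0: ref 2 -> FAULT, frames=[2,-,-]
Step 1: ref 2 -> HIT, frames=[2,-,-]
Step 2: ref 2 -> HIT, frames=[2,-,-]
Step 3: ref 4 -> FAULT, frames=[2,4,-]
Step 4: ref 3 -> FAULT, frames=[2,4,3]
Step 5: ref 2 -> HIT, frames=[2,4,3]
Step 6: ref 3 -> HIT, frames=[2,4,3]
Step 7: ref 1 -> FAULT, evict 4, frames=[2,1,3]
Step 8: ref 3 -> HIT, frames=[2,1,3]
Step 9: ref 1 -> HIT, frames=[2,1,3]
Step 10: ref 3 -> HIT, frames=[2,1,3]
Step 11: ref 2 -> HIT, frames=[2,1,3]
Step 12: ref 3 -> HIT, frames=[2,1,3]
Step 13: ref 3 -> HIT, frames=[2,1,3]
Step 14: ref 3 -> HIT, frames=[2,1,3]
Step 15: ref 4 -> FAULT, evict 1, frames=[2,4,3]
At step 15: evicted page 1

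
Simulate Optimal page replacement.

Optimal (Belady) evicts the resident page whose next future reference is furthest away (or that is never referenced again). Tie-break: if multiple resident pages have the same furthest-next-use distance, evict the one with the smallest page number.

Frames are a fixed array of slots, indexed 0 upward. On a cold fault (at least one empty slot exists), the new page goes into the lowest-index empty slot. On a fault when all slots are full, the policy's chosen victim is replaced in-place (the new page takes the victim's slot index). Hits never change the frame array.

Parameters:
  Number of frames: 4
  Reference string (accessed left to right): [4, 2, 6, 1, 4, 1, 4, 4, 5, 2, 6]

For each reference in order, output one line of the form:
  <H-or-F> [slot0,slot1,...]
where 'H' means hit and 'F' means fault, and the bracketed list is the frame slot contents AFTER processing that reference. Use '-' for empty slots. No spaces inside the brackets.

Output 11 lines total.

F [4,-,-,-]
F [4,2,-,-]
F [4,2,6,-]
F [4,2,6,1]
H [4,2,6,1]
H [4,2,6,1]
H [4,2,6,1]
H [4,2,6,1]
F [4,2,6,5]
H [4,2,6,5]
H [4,2,6,5]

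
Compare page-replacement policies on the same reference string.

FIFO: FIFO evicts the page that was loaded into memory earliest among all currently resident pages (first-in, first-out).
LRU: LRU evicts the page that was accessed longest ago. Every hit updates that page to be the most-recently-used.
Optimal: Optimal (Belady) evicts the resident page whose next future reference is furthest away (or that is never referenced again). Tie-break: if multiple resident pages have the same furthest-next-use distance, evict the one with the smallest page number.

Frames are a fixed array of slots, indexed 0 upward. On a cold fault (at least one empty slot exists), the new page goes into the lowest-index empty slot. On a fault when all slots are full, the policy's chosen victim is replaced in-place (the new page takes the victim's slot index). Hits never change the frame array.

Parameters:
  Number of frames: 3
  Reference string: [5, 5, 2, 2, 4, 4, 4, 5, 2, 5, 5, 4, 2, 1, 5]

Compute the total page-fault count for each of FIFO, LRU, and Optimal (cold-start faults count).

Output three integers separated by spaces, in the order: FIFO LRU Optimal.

Answer: 5 5 4

Derivation:
--- FIFO ---
  step 0: ref 5 -> FAULT, frames=[5,-,-] (faults so far: 1)
  step 1: ref 5 -> HIT, frames=[5,-,-] (faults so far: 1)
  step 2: ref 2 -> FAULT, frames=[5,2,-] (faults so far: 2)
  step 3: ref 2 -> HIT, frames=[5,2,-] (faults so far: 2)
  step 4: ref 4 -> FAULT, frames=[5,2,4] (faults so far: 3)
  step 5: ref 4 -> HIT, frames=[5,2,4] (faults so far: 3)
  step 6: ref 4 -> HIT, frames=[5,2,4] (faults so far: 3)
  step 7: ref 5 -> HIT, frames=[5,2,4] (faults so far: 3)
  step 8: ref 2 -> HIT, frames=[5,2,4] (faults so far: 3)
  step 9: ref 5 -> HIT, frames=[5,2,4] (faults so far: 3)
  step 10: ref 5 -> HIT, frames=[5,2,4] (faults so far: 3)
  step 11: ref 4 -> HIT, frames=[5,2,4] (faults so far: 3)
  step 12: ref 2 -> HIT, frames=[5,2,4] (faults so far: 3)
  step 13: ref 1 -> FAULT, evict 5, frames=[1,2,4] (faults so far: 4)
  step 14: ref 5 -> FAULT, evict 2, frames=[1,5,4] (faults so far: 5)
  FIFO total faults: 5
--- LRU ---
  step 0: ref 5 -> FAULT, frames=[5,-,-] (faults so far: 1)
  step 1: ref 5 -> HIT, frames=[5,-,-] (faults so far: 1)
  step 2: ref 2 -> FAULT, frames=[5,2,-] (faults so far: 2)
  step 3: ref 2 -> HIT, frames=[5,2,-] (faults so far: 2)
  step 4: ref 4 -> FAULT, frames=[5,2,4] (faults so far: 3)
  step 5: ref 4 -> HIT, frames=[5,2,4] (faults so far: 3)
  step 6: ref 4 -> HIT, frames=[5,2,4] (faults so far: 3)
  step 7: ref 5 -> HIT, frames=[5,2,4] (faults so far: 3)
  step 8: ref 2 -> HIT, frames=[5,2,4] (faults so far: 3)
  step 9: ref 5 -> HIT, frames=[5,2,4] (faults so far: 3)
  step 10: ref 5 -> HIT, frames=[5,2,4] (faults so far: 3)
  step 11: ref 4 -> HIT, frames=[5,2,4] (faults so far: 3)
  step 12: ref 2 -> HIT, frames=[5,2,4] (faults so far: 3)
  step 13: ref 1 -> FAULT, evict 5, frames=[1,2,4] (faults so far: 4)
  step 14: ref 5 -> FAULT, evict 4, frames=[1,2,5] (faults so far: 5)
  LRU total faults: 5
--- Optimal ---
  step 0: ref 5 -> FAULT, frames=[5,-,-] (faults so far: 1)
  step 1: ref 5 -> HIT, frames=[5,-,-] (faults so far: 1)
  step 2: ref 2 -> FAULT, frames=[5,2,-] (faults so far: 2)
  step 3: ref 2 -> HIT, frames=[5,2,-] (faults so far: 2)
  step 4: ref 4 -> FAULT, frames=[5,2,4] (faults so far: 3)
  step 5: ref 4 -> HIT, frames=[5,2,4] (faults so far: 3)
  step 6: ref 4 -> HIT, frames=[5,2,4] (faults so far: 3)
  step 7: ref 5 -> HIT, frames=[5,2,4] (faults so far: 3)
  step 8: ref 2 -> HIT, frames=[5,2,4] (faults so far: 3)
  step 9: ref 5 -> HIT, frames=[5,2,4] (faults so far: 3)
  step 10: ref 5 -> HIT, frames=[5,2,4] (faults so far: 3)
  step 11: ref 4 -> HIT, frames=[5,2,4] (faults so far: 3)
  step 12: ref 2 -> HIT, frames=[5,2,4] (faults so far: 3)
  step 13: ref 1 -> FAULT, evict 2, frames=[5,1,4] (faults so far: 4)
  step 14: ref 5 -> HIT, frames=[5,1,4] (faults so far: 4)
  Optimal total faults: 4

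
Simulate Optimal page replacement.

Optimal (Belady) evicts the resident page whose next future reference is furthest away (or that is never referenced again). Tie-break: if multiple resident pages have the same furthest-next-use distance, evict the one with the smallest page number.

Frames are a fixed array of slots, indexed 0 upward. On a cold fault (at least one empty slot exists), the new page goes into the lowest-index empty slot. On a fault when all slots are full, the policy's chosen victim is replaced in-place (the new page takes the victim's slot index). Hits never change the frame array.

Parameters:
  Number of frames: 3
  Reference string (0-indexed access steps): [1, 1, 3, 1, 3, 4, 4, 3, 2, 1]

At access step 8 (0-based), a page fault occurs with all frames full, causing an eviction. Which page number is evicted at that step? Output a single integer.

Step 0: ref 1 -> FAULT, frames=[1,-,-]
Step 1: ref 1 -> HIT, frames=[1,-,-]
Step 2: ref 3 -> FAULT, frames=[1,3,-]
Step 3: ref 1 -> HIT, frames=[1,3,-]
Step 4: ref 3 -> HIT, frames=[1,3,-]
Step 5: ref 4 -> FAULT, frames=[1,3,4]
Step 6: ref 4 -> HIT, frames=[1,3,4]
Step 7: ref 3 -> HIT, frames=[1,3,4]
Step 8: ref 2 -> FAULT, evict 3, frames=[1,2,4]
At step 8: evicted page 3

Answer: 3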